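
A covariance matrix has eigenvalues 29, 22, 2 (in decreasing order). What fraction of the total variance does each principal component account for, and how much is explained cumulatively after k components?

Step 1 — total variance = trace(Sigma) = Σ λ_i = 29 + 22 + 2 = 53.

Step 2 — fraction explained by component i = λ_i / Σ λ:
  PC1: 29/53 = 0.5472
  PC2: 22/53 = 0.4151
  PC3: 2/53 = 0.0377

Step 3 — cumulative fraction after k components = (λ_1 + ... + λ_k) / Σ λ:
  k = 1: 29/53 = 0.5472
  k = 2: (29 + 22)/53 = 51/53 = 0.9623
  k = 3: (29 + 22 + 2)/53 = 53/53 = 1

Summary (fraction, with percent):

explained: PC1 0.5472 (54.72%), PC2 0.4151 (41.51%), PC3 0.0377 (3.77%);  cumulative: 0.5472, 0.9623, 1


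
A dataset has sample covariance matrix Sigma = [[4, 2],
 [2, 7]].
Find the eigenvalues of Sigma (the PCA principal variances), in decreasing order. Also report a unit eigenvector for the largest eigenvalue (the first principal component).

Step 1 — characteristic polynomial of 2×2 Sigma:
  det(Sigma - λI) = λ² - trace · λ + det = 0.
  trace = 4 + 7 = 11, det = 4·7 - (2)² = 24.
Step 2 — discriminant:
  Δ = trace² - 4·det = 121 - 96 = 25.
Step 3 — eigenvalues:
  λ = (trace ± √Δ)/2 = (11 ± 5)/2,
  λ_1 = 8,  λ_2 = 3.

Step 4 — unit eigenvector for λ_1: solve (Sigma - λ_1 I)v = 0. First row:
  (4 - 8)·v_x + (2)·v_y = 0, i.e. (-4)·v_x + (2)·v_y = 0,
  so v ∝ (b, λ_1 - a) = (2, 4) = u.
  ||u|| = √((2)² + (4)²) = √(20) ≈ 4.4721,
  v_1 = u/||u|| ≈ (0.4472, 0.8944) (||v_1|| = 1).

λ_1 = 8,  λ_2 = 3;  v_1 ≈ (0.4472, 0.8944)


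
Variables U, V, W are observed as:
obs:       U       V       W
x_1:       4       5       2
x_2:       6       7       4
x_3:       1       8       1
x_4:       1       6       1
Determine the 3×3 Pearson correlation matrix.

Step 1 — column means:
  mean(U) = (4 + 6 + 1 + 1) / 4 = 12/4 = 3
  mean(V) = (5 + 7 + 8 + 6) / 4 = 26/4 = 6.5
  mean(W) = (2 + 4 + 1 + 1) / 4 = 8/4 = 2

Step 2 — sample variances and covariances s[i,j] = (1/(n-1)) · Σ_k (x_{k,i} - mean_i) · (x_{k,j} - mean_j), with n-1 = 3:
  s[U,U] = ((1)·(1) + (3)·(3) + (-2)·(-2) + (-2)·(-2)) / 3 = 18/3 = 6
  s[U,V] = ((1)·(-1.5) + (3)·(0.5) + (-2)·(1.5) + (-2)·(-0.5)) / 3 = -2/3 = -0.6667
  s[U,W] = ((1)·(0) + (3)·(2) + (-2)·(-1) + (-2)·(-1)) / 3 = 10/3 = 3.3333
  s[V,V] = ((-1.5)·(-1.5) + (0.5)·(0.5) + (1.5)·(1.5) + (-0.5)·(-0.5)) / 3 = 5/3 = 1.6667
  s[V,W] = ((-1.5)·(0) + (0.5)·(2) + (1.5)·(-1) + (-0.5)·(-1)) / 3 = 0/3 = 0
  s[W,W] = ((0)·(0) + (2)·(2) + (-1)·(-1) + (-1)·(-1)) / 3 = 6/3 = 2
  Sample standard deviations s_i = √(s[i,i]):
  s(U) = √(6) = 2.4495
  s(V) = √(1.6667) = 1.291
  s(W) = √(2) = 1.4142

Step 3 — r_{ij} = s_{ij} / (s_i · s_j):
  r[U,U] = 1 (diagonal).
  r[U,V] = -0.6667 / (2.4495 · 1.291) = -0.6667 / 3.1623 = -0.2108
  r[U,W] = 3.3333 / (2.4495 · 1.4142) = 3.3333 / 3.4641 = 0.9623
  r[V,V] = 1 (diagonal).
  r[V,W] = 0 / (1.291 · 1.4142) = 0 / 1.8257 = 0
  r[W,W] = 1 (diagonal).

R is symmetric with unit diagonal. Assembling:

R = [[1, -0.2108, 0.9623],
 [-0.2108, 1, 0],
 [0.9623, 0, 1]]


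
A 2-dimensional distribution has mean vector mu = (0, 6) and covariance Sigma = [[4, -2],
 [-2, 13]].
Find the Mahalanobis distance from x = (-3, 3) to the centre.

Step 1 — centre the observation: (x - mu) = (-3, -3).

Step 2 — invert Sigma. det(Sigma) = 4·13 - (-2)² = 48.
  Sigma^{-1} = (1/det) · [[d, -b], [-b, a]] = [[0.2708, 0.0417],
 [0.0417, 0.0833]].

Step 3 — form the quadratic (x - mu)^T · Sigma^{-1} · (x - mu):
  Sigma^{-1} · (x - mu) = (-0.9375, -0.375).
  (x - mu)^T · [Sigma^{-1} · (x - mu)] = (-3)·(-0.9375) + (-3)·(-0.375) = 3.9375.

Step 4 — take square root: d = √(3.9375) ≈ 1.9843.

d(x, mu) = √(3.9375) ≈ 1.9843


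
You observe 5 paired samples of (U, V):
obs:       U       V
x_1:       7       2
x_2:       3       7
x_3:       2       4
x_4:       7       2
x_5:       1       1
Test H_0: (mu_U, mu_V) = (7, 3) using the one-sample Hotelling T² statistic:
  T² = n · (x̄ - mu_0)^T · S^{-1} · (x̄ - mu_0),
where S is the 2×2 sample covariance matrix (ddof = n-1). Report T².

Step 1 — sample mean vector:
  mean(U) = (7 + 3 + 2 + 7 + 1) / 5 = 20/5 = 4
  mean(V) = (2 + 7 + 4 + 2 + 1) / 5 = 16/5 = 3.2
  x̄ = (4, 3.2),  deviation x̄ - mu_0 = (4, 3.2) - (7, 3) = (-3, 0.2).

Step 2 — sample covariance matrix, S[i,j] = (1/(n-1)) · Σ_k (x_{k,i} - mean_i) · (x_{k,j} - mean_j), divisor n-1 = 4:
  S[U,U] = ((3)·(3) + (-1)·(-1) + (-2)·(-2) + (3)·(3) + (-3)·(-3)) / 4 = 32/4 = 8
  S[U,V] = ((3)·(-1.2) + (-1)·(3.8) + (-2)·(0.8) + (3)·(-1.2) + (-3)·(-2.2)) / 4 = -6/4 = -1.5
  S[V,V] = ((-1.2)·(-1.2) + (3.8)·(3.8) + (0.8)·(0.8) + (-1.2)·(-1.2) + (-2.2)·(-2.2)) / 4 = 22.8/4 = 5.7
  S = [[8, -1.5],
 [-1.5, 5.7]].

Step 3 — invert S. det(S) = 8·5.7 - (-1.5)² = 43.35.
  S^{-1} = (1/det) · [[d, -b], [-b, a]] = [[0.1315, 0.0346],
 [0.0346, 0.1845]].

Step 4 — quadratic form (x̄ - mu_0)^T · S^{-1} · (x̄ - mu_0):
  S^{-1} · (x̄ - mu_0) = (-0.3875, -0.0669),
  (x̄ - mu_0)^T · [...] = (-3)·(-0.3875) + (0.2)·(-0.0669) = 1.1493.

Step 5 — scale by n: T² = 5 · 1.1493 = 5.7463.

T² ≈ 5.7463


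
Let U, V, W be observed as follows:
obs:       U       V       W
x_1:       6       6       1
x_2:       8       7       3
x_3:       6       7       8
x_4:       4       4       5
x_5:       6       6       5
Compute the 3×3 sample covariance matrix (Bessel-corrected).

Step 1 — column means:
  mean(U) = (6 + 8 + 6 + 4 + 6) / 5 = 30/5 = 6
  mean(V) = (6 + 7 + 7 + 4 + 6) / 5 = 30/5 = 6
  mean(W) = (1 + 3 + 8 + 5 + 5) / 5 = 22/5 = 4.4

Step 2 — sample covariance S[i,j] = (1/(n-1)) · Σ_k (x_{k,i} - mean_i) · (x_{k,j} - mean_j), with n-1 = 4.
  S[U,U] = ((0)·(0) + (2)·(2) + (0)·(0) + (-2)·(-2) + (0)·(0)) / 4 = 8/4 = 2
  S[U,V] = ((0)·(0) + (2)·(1) + (0)·(1) + (-2)·(-2) + (0)·(0)) / 4 = 6/4 = 1.5
  S[U,W] = ((0)·(-3.4) + (2)·(-1.4) + (0)·(3.6) + (-2)·(0.6) + (0)·(0.6)) / 4 = -4/4 = -1
  S[V,V] = ((0)·(0) + (1)·(1) + (1)·(1) + (-2)·(-2) + (0)·(0)) / 4 = 6/4 = 1.5
  S[V,W] = ((0)·(-3.4) + (1)·(-1.4) + (1)·(3.6) + (-2)·(0.6) + (0)·(0.6)) / 4 = 1/4 = 0.25
  S[W,W] = ((-3.4)·(-3.4) + (-1.4)·(-1.4) + (3.6)·(3.6) + (0.6)·(0.6) + (0.6)·(0.6)) / 4 = 27.2/4 = 6.8

S is symmetric (S[j,i] = S[i,j]). Assembling:

S = [[2, 1.5, -1],
 [1.5, 1.5, 0.25],
 [-1, 0.25, 6.8]]


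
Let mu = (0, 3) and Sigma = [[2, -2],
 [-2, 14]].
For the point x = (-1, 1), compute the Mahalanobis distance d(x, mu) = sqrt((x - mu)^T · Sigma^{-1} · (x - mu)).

Step 1 — centre the observation: (x - mu) = (-1, -2).

Step 2 — invert Sigma. det(Sigma) = 2·14 - (-2)² = 24.
  Sigma^{-1} = (1/det) · [[d, -b], [-b, a]] = [[0.5833, 0.0833],
 [0.0833, 0.0833]].

Step 3 — form the quadratic (x - mu)^T · Sigma^{-1} · (x - mu):
  Sigma^{-1} · (x - mu) = (-0.75, -0.25).
  (x - mu)^T · [Sigma^{-1} · (x - mu)] = (-1)·(-0.75) + (-2)·(-0.25) = 1.25.

Step 4 — take square root: d = √(1.25) ≈ 1.118.

d(x, mu) = √(1.25) ≈ 1.118


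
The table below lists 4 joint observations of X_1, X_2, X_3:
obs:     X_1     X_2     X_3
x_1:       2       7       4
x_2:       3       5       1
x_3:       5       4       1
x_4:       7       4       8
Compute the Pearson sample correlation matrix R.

Step 1 — column means:
  mean(X_1) = (2 + 3 + 5 + 7) / 4 = 17/4 = 4.25
  mean(X_2) = (7 + 5 + 4 + 4) / 4 = 20/4 = 5
  mean(X_3) = (4 + 1 + 1 + 8) / 4 = 14/4 = 3.5

Step 2 — sample variances and covariances s[i,j] = (1/(n-1)) · Σ_k (x_{k,i} - mean_i) · (x_{k,j} - mean_j), with n-1 = 3:
  s[X_1,X_1] = ((-2.25)·(-2.25) + (-1.25)·(-1.25) + (0.75)·(0.75) + (2.75)·(2.75)) / 3 = 14.75/3 = 4.9167
  s[X_1,X_2] = ((-2.25)·(2) + (-1.25)·(0) + (0.75)·(-1) + (2.75)·(-1)) / 3 = -8/3 = -2.6667
  s[X_1,X_3] = ((-2.25)·(0.5) + (-1.25)·(-2.5) + (0.75)·(-2.5) + (2.75)·(4.5)) / 3 = 12.5/3 = 4.1667
  s[X_2,X_2] = ((2)·(2) + (0)·(0) + (-1)·(-1) + (-1)·(-1)) / 3 = 6/3 = 2
  s[X_2,X_3] = ((2)·(0.5) + (0)·(-2.5) + (-1)·(-2.5) + (-1)·(4.5)) / 3 = -1/3 = -0.3333
  s[X_3,X_3] = ((0.5)·(0.5) + (-2.5)·(-2.5) + (-2.5)·(-2.5) + (4.5)·(4.5)) / 3 = 33/3 = 11
  Sample standard deviations s_i = √(s[i,i]):
  s(X_1) = √(4.9167) = 2.2174
  s(X_2) = √(2) = 1.4142
  s(X_3) = √(11) = 3.3166

Step 3 — r_{ij} = s_{ij} / (s_i · s_j):
  r[X_1,X_1] = 1 (diagonal).
  r[X_1,X_2] = -2.6667 / (2.2174 · 1.4142) = -2.6667 / 3.1358 = -0.8504
  r[X_1,X_3] = 4.1667 / (2.2174 · 3.3166) = 4.1667 / 7.3541 = 0.5666
  r[X_2,X_2] = 1 (diagonal).
  r[X_2,X_3] = -0.3333 / (1.4142 · 3.3166) = -0.3333 / 4.6904 = -0.0711
  r[X_3,X_3] = 1 (diagonal).

R is symmetric with unit diagonal. Assembling:

R = [[1, -0.8504, 0.5666],
 [-0.8504, 1, -0.0711],
 [0.5666, -0.0711, 1]]


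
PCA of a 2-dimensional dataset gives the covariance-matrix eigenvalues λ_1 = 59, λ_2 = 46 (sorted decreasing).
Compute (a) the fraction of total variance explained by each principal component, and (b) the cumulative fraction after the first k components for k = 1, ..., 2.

Step 1 — total variance = trace(Sigma) = Σ λ_i = 59 + 46 = 105.

Step 2 — fraction explained by component i = λ_i / Σ λ:
  PC1: 59/105 = 0.5619
  PC2: 46/105 = 0.4381

Step 3 — cumulative fraction after k components = (λ_1 + ... + λ_k) / Σ λ:
  k = 1: 59/105 = 0.5619
  k = 2: (59 + 46)/105 = 105/105 = 1

Summary (fraction, with percent):

explained: PC1 0.5619 (56.19%), PC2 0.4381 (43.81%);  cumulative: 0.5619, 1


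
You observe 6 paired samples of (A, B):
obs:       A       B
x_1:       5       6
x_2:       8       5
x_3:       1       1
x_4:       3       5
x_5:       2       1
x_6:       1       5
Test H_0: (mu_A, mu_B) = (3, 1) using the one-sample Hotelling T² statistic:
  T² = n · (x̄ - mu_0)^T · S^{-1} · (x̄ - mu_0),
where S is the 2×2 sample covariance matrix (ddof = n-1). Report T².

Step 1 — sample mean vector:
  mean(A) = (5 + 8 + 1 + 3 + 2 + 1) / 6 = 20/6 = 3.3333
  mean(B) = (6 + 5 + 1 + 5 + 1 + 5) / 6 = 23/6 = 3.8333
  x̄ = (3.3333, 3.8333),  deviation x̄ - mu_0 = (3.3333, 3.8333) - (3, 1) = (0.3333, 2.8333).

Step 2 — sample covariance matrix, S[i,j] = (1/(n-1)) · Σ_k (x_{k,i} - mean_i) · (x_{k,j} - mean_j), divisor n-1 = 5:
  S[A,A] = ((1.6667)·(1.6667) + (4.6667)·(4.6667) + (-2.3333)·(-2.3333) + (-0.3333)·(-0.3333) + (-1.3333)·(-1.3333) + (-2.3333)·(-2.3333)) / 5 = 37.3333/5 = 7.4667
  S[A,B] = ((1.6667)·(2.1667) + (4.6667)·(1.1667) + (-2.3333)·(-2.8333) + (-0.3333)·(1.1667) + (-1.3333)·(-2.8333) + (-2.3333)·(1.1667)) / 5 = 16.3333/5 = 3.2667
  S[B,B] = ((2.1667)·(2.1667) + (1.1667)·(1.1667) + (-2.8333)·(-2.8333) + (1.1667)·(1.1667) + (-2.8333)·(-2.8333) + (1.1667)·(1.1667)) / 5 = 24.8333/5 = 4.9667
  S = [[7.4667, 3.2667],
 [3.2667, 4.9667]].

Step 3 — invert S. det(S) = 7.4667·4.9667 - (3.2667)² = 26.4133.
  S^{-1} = (1/det) · [[d, -b], [-b, a]] = [[0.188, -0.1237],
 [-0.1237, 0.2827]].

Step 4 — quadratic form (x̄ - mu_0)^T · S^{-1} · (x̄ - mu_0):
  S^{-1} · (x̄ - mu_0) = (-0.2877, 0.7597),
  (x̄ - mu_0)^T · [...] = (0.3333)·(-0.2877) + (2.8333)·(0.7597) = 2.0566.

Step 5 — scale by n: T² = 6 · 2.0566 = 12.3397.

T² ≈ 12.3397


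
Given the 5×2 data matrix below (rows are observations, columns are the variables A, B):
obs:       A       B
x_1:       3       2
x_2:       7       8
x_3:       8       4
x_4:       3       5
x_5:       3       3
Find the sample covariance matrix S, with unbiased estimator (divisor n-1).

Step 1 — column means:
  mean(A) = (3 + 7 + 8 + 3 + 3) / 5 = 24/5 = 4.8
  mean(B) = (2 + 8 + 4 + 5 + 3) / 5 = 22/5 = 4.4

Step 2 — sample covariance S[i,j] = (1/(n-1)) · Σ_k (x_{k,i} - mean_i) · (x_{k,j} - mean_j), with n-1 = 4.
  S[A,A] = ((-1.8)·(-1.8) + (2.2)·(2.2) + (3.2)·(3.2) + (-1.8)·(-1.8) + (-1.8)·(-1.8)) / 4 = 24.8/4 = 6.2
  S[A,B] = ((-1.8)·(-2.4) + (2.2)·(3.6) + (3.2)·(-0.4) + (-1.8)·(0.6) + (-1.8)·(-1.4)) / 4 = 12.4/4 = 3.1
  S[B,B] = ((-2.4)·(-2.4) + (3.6)·(3.6) + (-0.4)·(-0.4) + (0.6)·(0.6) + (-1.4)·(-1.4)) / 4 = 21.2/4 = 5.3

S is symmetric (S[j,i] = S[i,j]). Assembling:

S = [[6.2, 3.1],
 [3.1, 5.3]]


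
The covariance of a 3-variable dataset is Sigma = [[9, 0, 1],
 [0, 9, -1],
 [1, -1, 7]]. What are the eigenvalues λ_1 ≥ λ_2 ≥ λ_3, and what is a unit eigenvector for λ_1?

Step 1 — characteristic polynomial p(λ) = det(λI - Sigma) = λ³ - tr·λ² + c_1·λ - det, where tr = trace, c_1 = sum of the principal 2×2 minors, det = det(Sigma):
  tr = 9 + 9 + 7 = 25,
  c_1 = (9·9 - (0)²) + (9·7 - (1)²) + (9·7 - (-1)²) = 81 + 62 + 62 = 205,
  det = 9·(9·7 - (-1)²) - (0)·((0)·7 - (-1)·(1)) + (1)·((0)·(-1) - 9·(1)) = 9·(62) - (0)·(1) + (1)·(-9) = 549.
  So p(λ) = λ³ - 25λ² + 205λ - 549.
Step 2 — look for an integer root (rational root theorem: any rational root is an integer divisor of 549). Testing λ = 9:
  p(9) = 729 - 2025 + 1845 - 549 = 0  ✓
  Dividing out (λ - 9): p(λ) = (λ - 9)(λ² - 16λ + 61).
Step 3 — remaining eigenvalues from the quadratic λ² - 16λ + 61 = 0:
  Δ = 16² - 4·61 = 256 - 244 = 12,  λ = (16 ± √12)/2 = (16 ± 3.4641)/2 ≈ 9.7321 or 6.2679.
  Sorted: λ_1 = 9.7321,  λ_2 = 9,  λ_3 = 6.2679  (check: sum = 25 = tr ✓).

Step 4 — unit eigenvector for λ_1 ≈ 9.7321: v spans the null space of (Sigma - λ_1 I), whose rows are
  r_1 = (-0.7321, 0, 1),  r_2 = (0, -0.7321, -1),  r_3 = (1, -1, -2.7321).
  v is orthogonal to every row, so take v ∝ r_1 × r_2 = ((0)·(-1) - (1)·(-0.7321), (1)·(0) - (-0.7321)·(-1), (-0.7321)·(-0.7321) - (0)·(0)) ≈ (0.7321, -0.7321, 0.5359).
  Let u = (0.7321, -0.7321, 0.5359).
  ||u|| = √((0.7321)² + (-0.7321)² + (0.5359)²) = √(1.359) ≈ 1.1658,  v_1 = u/||u|| ≈ (0.628, -0.628, 0.4597) (||v_1|| = 1).

λ_1 = 9.7321,  λ_2 = 9,  λ_3 = 6.2679;  v_1 ≈ (0.628, -0.628, 0.4597)


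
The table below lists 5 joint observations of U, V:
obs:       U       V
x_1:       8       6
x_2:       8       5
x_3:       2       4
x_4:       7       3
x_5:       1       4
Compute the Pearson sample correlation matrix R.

Step 1 — column means:
  mean(U) = (8 + 8 + 2 + 7 + 1) / 5 = 26/5 = 5.2
  mean(V) = (6 + 5 + 4 + 3 + 4) / 5 = 22/5 = 4.4

Step 2 — sample variances and covariances s[i,j] = (1/(n-1)) · Σ_k (x_{k,i} - mean_i) · (x_{k,j} - mean_j), with n-1 = 4:
  s[U,U] = ((2.8)·(2.8) + (2.8)·(2.8) + (-3.2)·(-3.2) + (1.8)·(1.8) + (-4.2)·(-4.2)) / 4 = 46.8/4 = 11.7
  s[U,V] = ((2.8)·(1.6) + (2.8)·(0.6) + (-3.2)·(-0.4) + (1.8)·(-1.4) + (-4.2)·(-0.4)) / 4 = 6.6/4 = 1.65
  s[V,V] = ((1.6)·(1.6) + (0.6)·(0.6) + (-0.4)·(-0.4) + (-1.4)·(-1.4) + (-0.4)·(-0.4)) / 4 = 5.2/4 = 1.3
  Sample standard deviations s_i = √(s[i,i]):
  s(U) = √(11.7) = 3.4205
  s(V) = √(1.3) = 1.1402

Step 3 — r_{ij} = s_{ij} / (s_i · s_j):
  r[U,U] = 1 (diagonal).
  r[U,V] = 1.65 / (3.4205 · 1.1402) = 1.65 / 3.9 = 0.4231
  r[V,V] = 1 (diagonal).

R is symmetric with unit diagonal. Assembling:

R = [[1, 0.4231],
 [0.4231, 1]]


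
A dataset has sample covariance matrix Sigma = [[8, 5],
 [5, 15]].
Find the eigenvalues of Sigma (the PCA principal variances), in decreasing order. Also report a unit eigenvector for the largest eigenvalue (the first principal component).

Step 1 — characteristic polynomial of 2×2 Sigma:
  det(Sigma - λI) = λ² - trace · λ + det = 0.
  trace = 8 + 15 = 23, det = 8·15 - (5)² = 95.
Step 2 — discriminant:
  Δ = trace² - 4·det = 529 - 380 = 149.
Step 3 — eigenvalues:
  λ = (trace ± √Δ)/2 = (23 ± 12.2066)/2,
  λ_1 = 17.6033,  λ_2 = 5.3967.

Step 4 — unit eigenvector for λ_1: solve (Sigma - λ_1 I)v = 0. First row:
  (8 - 17.6033)·v_x + (5)·v_y = 0, i.e. (-9.6033)·v_x + (5)·v_y = 0,
  so v ∝ (b, λ_1 - a) = (5, 9.6033) = u.
  ||u|| = √((5)² + (9.6033)²) = √(117.2229) ≈ 10.827,
  v_1 = u/||u|| ≈ (0.4618, 0.887) (||v_1|| = 1).

λ_1 = 17.6033,  λ_2 = 5.3967;  v_1 ≈ (0.4618, 0.887)


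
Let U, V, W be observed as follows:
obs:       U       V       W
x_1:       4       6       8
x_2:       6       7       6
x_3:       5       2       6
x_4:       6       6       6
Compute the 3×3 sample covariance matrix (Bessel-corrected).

Step 1 — column means:
  mean(U) = (4 + 6 + 5 + 6) / 4 = 21/4 = 5.25
  mean(V) = (6 + 7 + 2 + 6) / 4 = 21/4 = 5.25
  mean(W) = (8 + 6 + 6 + 6) / 4 = 26/4 = 6.5

Step 2 — sample covariance S[i,j] = (1/(n-1)) · Σ_k (x_{k,i} - mean_i) · (x_{k,j} - mean_j), with n-1 = 3.
  S[U,U] = ((-1.25)·(-1.25) + (0.75)·(0.75) + (-0.25)·(-0.25) + (0.75)·(0.75)) / 3 = 2.75/3 = 0.9167
  S[U,V] = ((-1.25)·(0.75) + (0.75)·(1.75) + (-0.25)·(-3.25) + (0.75)·(0.75)) / 3 = 1.75/3 = 0.5833
  S[U,W] = ((-1.25)·(1.5) + (0.75)·(-0.5) + (-0.25)·(-0.5) + (0.75)·(-0.5)) / 3 = -2.5/3 = -0.8333
  S[V,V] = ((0.75)·(0.75) + (1.75)·(1.75) + (-3.25)·(-3.25) + (0.75)·(0.75)) / 3 = 14.75/3 = 4.9167
  S[V,W] = ((0.75)·(1.5) + (1.75)·(-0.5) + (-3.25)·(-0.5) + (0.75)·(-0.5)) / 3 = 1.5/3 = 0.5
  S[W,W] = ((1.5)·(1.5) + (-0.5)·(-0.5) + (-0.5)·(-0.5) + (-0.5)·(-0.5)) / 3 = 3/3 = 1

S is symmetric (S[j,i] = S[i,j]). Assembling:

S = [[0.9167, 0.5833, -0.8333],
 [0.5833, 4.9167, 0.5],
 [-0.8333, 0.5, 1]]


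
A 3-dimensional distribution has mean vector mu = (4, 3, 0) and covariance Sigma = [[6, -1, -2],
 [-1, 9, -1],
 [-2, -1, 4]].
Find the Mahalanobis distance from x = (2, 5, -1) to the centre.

Step 1 — centre the observation: (x - mu) = (-2, 2, -1).

Step 2 — invert Sigma (cofactor / det for 3×3, or solve directly):
  Sigma^{-1} = [[0.2108, 0.0361, 0.1145],
 [0.0361, 0.1205, 0.0482],
 [0.1145, 0.0482, 0.3193]].

Step 3 — form the quadratic (x - mu)^T · Sigma^{-1} · (x - mu):
  Sigma^{-1} · (x - mu) = (-0.4639, 0.1205, -0.4518).
  (x - mu)^T · [Sigma^{-1} · (x - mu)] = (-2)·(-0.4639) + (2)·(0.1205) + (-1)·(-0.4518) = 1.6205.

Step 4 — take square root: d = √(1.6205) ≈ 1.273.

d(x, mu) = √(1.6205) ≈ 1.273


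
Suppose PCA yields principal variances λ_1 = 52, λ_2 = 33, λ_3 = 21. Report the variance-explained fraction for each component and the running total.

Step 1 — total variance = trace(Sigma) = Σ λ_i = 52 + 33 + 21 = 106.

Step 2 — fraction explained by component i = λ_i / Σ λ:
  PC1: 52/106 = 0.4906
  PC2: 33/106 = 0.3113
  PC3: 21/106 = 0.1981

Step 3 — cumulative fraction after k components = (λ_1 + ... + λ_k) / Σ λ:
  k = 1: 52/106 = 0.4906
  k = 2: (52 + 33)/106 = 85/106 = 0.8019
  k = 3: (52 + 33 + 21)/106 = 106/106 = 1

Summary (fraction, with percent):

explained: PC1 0.4906 (49.06%), PC2 0.3113 (31.13%), PC3 0.1981 (19.81%);  cumulative: 0.4906, 0.8019, 1


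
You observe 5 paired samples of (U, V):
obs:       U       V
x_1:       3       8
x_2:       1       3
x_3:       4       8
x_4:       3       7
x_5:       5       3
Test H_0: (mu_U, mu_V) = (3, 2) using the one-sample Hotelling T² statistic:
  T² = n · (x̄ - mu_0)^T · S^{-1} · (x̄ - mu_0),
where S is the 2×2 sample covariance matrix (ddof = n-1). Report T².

Step 1 — sample mean vector:
  mean(U) = (3 + 1 + 4 + 3 + 5) / 5 = 16/5 = 3.2
  mean(V) = (8 + 3 + 8 + 7 + 3) / 5 = 29/5 = 5.8
  x̄ = (3.2, 5.8),  deviation x̄ - mu_0 = (3.2, 5.8) - (3, 2) = (0.2, 3.8).

Step 2 — sample covariance matrix, S[i,j] = (1/(n-1)) · Σ_k (x_{k,i} - mean_i) · (x_{k,j} - mean_j), divisor n-1 = 4:
  S[U,U] = ((-0.2)·(-0.2) + (-2.2)·(-2.2) + (0.8)·(0.8) + (-0.2)·(-0.2) + (1.8)·(1.8)) / 4 = 8.8/4 = 2.2
  S[U,V] = ((-0.2)·(2.2) + (-2.2)·(-2.8) + (0.8)·(2.2) + (-0.2)·(1.2) + (1.8)·(-2.8)) / 4 = 2.2/4 = 0.55
  S[V,V] = ((2.2)·(2.2) + (-2.8)·(-2.8) + (2.2)·(2.2) + (1.2)·(1.2) + (-2.8)·(-2.8)) / 4 = 26.8/4 = 6.7
  S = [[2.2, 0.55],
 [0.55, 6.7]].

Step 3 — invert S. det(S) = 2.2·6.7 - (0.55)² = 14.4375.
  S^{-1} = (1/det) · [[d, -b], [-b, a]] = [[0.4641, -0.0381],
 [-0.0381, 0.1524]].

Step 4 — quadratic form (x̄ - mu_0)^T · S^{-1} · (x̄ - mu_0):
  S^{-1} · (x̄ - mu_0) = (-0.0519, 0.5714),
  (x̄ - mu_0)^T · [...] = (0.2)·(-0.0519) + (3.8)·(0.5714) = 2.161.

Step 5 — scale by n: T² = 5 · 2.161 = 10.8052.

T² ≈ 10.8052


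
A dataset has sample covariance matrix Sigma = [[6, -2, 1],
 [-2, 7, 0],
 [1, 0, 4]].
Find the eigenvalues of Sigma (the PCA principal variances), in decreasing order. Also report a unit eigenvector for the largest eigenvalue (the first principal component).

Step 1 — characteristic polynomial p(λ) = det(λI - Sigma) = λ³ - tr·λ² + c_1·λ - det, where tr = trace, c_1 = sum of the principal 2×2 minors, det = det(Sigma):
  tr = 6 + 7 + 4 = 17,
  c_1 = (6·7 - (-2)²) + (6·4 - (1)²) + (7·4 - (0)²) = 38 + 23 + 28 = 89,
  det = 6·(7·4 - (0)²) - (-2)·((-2)·4 - (0)·(1)) + (1)·((-2)·(0) - 7·(1)) = 6·(28) - (-2)·(-8) + (1)·(-7) = 145.
  So p(λ) = λ³ - 17λ² + 89λ - 145.
Step 2 — look for an integer root (rational root theorem: any rational root is an integer divisor of 145). Testing λ = 5:
  p(5) = 125 - 425 + 445 - 145 = 0  ✓
  Dividing out (λ - 5): p(λ) = (λ - 5)(λ² - 12λ + 29).
Step 3 — remaining eigenvalues from the quadratic λ² - 12λ + 29 = 0:
  Δ = 12² - 4·29 = 144 - 116 = 28,  λ = (12 ± √28)/2 = (12 ± 5.2915)/2 ≈ 8.6458 or 3.3542.
  Sorted: λ_1 = 8.6458,  λ_2 = 5,  λ_3 = 3.3542  (check: sum = 17 = tr ✓).

Step 4 — unit eigenvector for λ_1 ≈ 8.6458: v spans the null space of (Sigma - λ_1 I), whose rows are
  r_1 = (-2.6458, -2, 1),  r_2 = (-2, -1.6458, 0),  r_3 = (1, 0, -4.6458).
  v is orthogonal to every row, so take v ∝ r_1 × r_2 = ((-2)·(0) - (1)·(-1.6458), (1)·(-2) - (-2.6458)·(0), (-2.6458)·(-1.6458) - (-2)·(-2)) ≈ (1.6458, -2, 0.3542).
  Let u = (1.6458, -2, 0.3542).
  ||u|| = √((1.6458)² + (-2)² + (0.3542)²) = √(6.834) ≈ 2.6142,  v_1 = u/||u|| ≈ (0.6295, -0.7651, 0.1355) (||v_1|| = 1).

λ_1 = 8.6458,  λ_2 = 5,  λ_3 = 3.3542;  v_1 ≈ (0.6295, -0.7651, 0.1355)


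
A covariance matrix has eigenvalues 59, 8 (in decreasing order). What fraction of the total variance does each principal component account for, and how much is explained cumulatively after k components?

Step 1 — total variance = trace(Sigma) = Σ λ_i = 59 + 8 = 67.

Step 2 — fraction explained by component i = λ_i / Σ λ:
  PC1: 59/67 = 0.8806
  PC2: 8/67 = 0.1194

Step 3 — cumulative fraction after k components = (λ_1 + ... + λ_k) / Σ λ:
  k = 1: 59/67 = 0.8806
  k = 2: (59 + 8)/67 = 67/67 = 1

Summary (fraction, with percent):

explained: PC1 0.8806 (88.06%), PC2 0.1194 (11.94%);  cumulative: 0.8806, 1


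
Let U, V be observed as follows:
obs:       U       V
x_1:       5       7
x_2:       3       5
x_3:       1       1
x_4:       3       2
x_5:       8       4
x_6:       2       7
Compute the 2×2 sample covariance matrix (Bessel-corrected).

Step 1 — column means:
  mean(U) = (5 + 3 + 1 + 3 + 8 + 2) / 6 = 22/6 = 3.6667
  mean(V) = (7 + 5 + 1 + 2 + 4 + 7) / 6 = 26/6 = 4.3333

Step 2 — sample covariance S[i,j] = (1/(n-1)) · Σ_k (x_{k,i} - mean_i) · (x_{k,j} - mean_j), with n-1 = 5.
  S[U,U] = ((1.3333)·(1.3333) + (-0.6667)·(-0.6667) + (-2.6667)·(-2.6667) + (-0.6667)·(-0.6667) + (4.3333)·(4.3333) + (-1.6667)·(-1.6667)) / 5 = 31.3333/5 = 6.2667
  S[U,V] = ((1.3333)·(2.6667) + (-0.6667)·(0.6667) + (-2.6667)·(-3.3333) + (-0.6667)·(-2.3333) + (4.3333)·(-0.3333) + (-1.6667)·(2.6667)) / 5 = 7.6667/5 = 1.5333
  S[V,V] = ((2.6667)·(2.6667) + (0.6667)·(0.6667) + (-3.3333)·(-3.3333) + (-2.3333)·(-2.3333) + (-0.3333)·(-0.3333) + (2.6667)·(2.6667)) / 5 = 31.3333/5 = 6.2667

S is symmetric (S[j,i] = S[i,j]). Assembling:

S = [[6.2667, 1.5333],
 [1.5333, 6.2667]]


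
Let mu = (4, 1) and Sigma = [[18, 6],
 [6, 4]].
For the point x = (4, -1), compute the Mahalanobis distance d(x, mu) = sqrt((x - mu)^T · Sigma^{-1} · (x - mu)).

Step 1 — centre the observation: (x - mu) = (0, -2).

Step 2 — invert Sigma. det(Sigma) = 18·4 - (6)² = 36.
  Sigma^{-1} = (1/det) · [[d, -b], [-b, a]] = [[0.1111, -0.1667],
 [-0.1667, 0.5]].

Step 3 — form the quadratic (x - mu)^T · Sigma^{-1} · (x - mu):
  Sigma^{-1} · (x - mu) = (0.3333, -1).
  (x - mu)^T · [Sigma^{-1} · (x - mu)] = (0)·(0.3333) + (-2)·(-1) = 2.

Step 4 — take square root: d = √(2) ≈ 1.4142.

d(x, mu) = √(2) ≈ 1.4142


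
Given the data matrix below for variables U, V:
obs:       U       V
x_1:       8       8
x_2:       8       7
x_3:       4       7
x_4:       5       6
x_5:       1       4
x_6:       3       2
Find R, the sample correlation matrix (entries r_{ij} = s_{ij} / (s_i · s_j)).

Step 1 — column means:
  mean(U) = (8 + 8 + 4 + 5 + 1 + 3) / 6 = 29/6 = 4.8333
  mean(V) = (8 + 7 + 7 + 6 + 4 + 2) / 6 = 34/6 = 5.6667

Step 2 — sample variances and covariances s[i,j] = (1/(n-1)) · Σ_k (x_{k,i} - mean_i) · (x_{k,j} - mean_j), with n-1 = 5:
  s[U,U] = ((3.1667)·(3.1667) + (3.1667)·(3.1667) + (-0.8333)·(-0.8333) + (0.1667)·(0.1667) + (-3.8333)·(-3.8333) + (-1.8333)·(-1.8333)) / 5 = 38.8333/5 = 7.7667
  s[U,V] = ((3.1667)·(2.3333) + (3.1667)·(1.3333) + (-0.8333)·(1.3333) + (0.1667)·(0.3333) + (-3.8333)·(-1.6667) + (-1.8333)·(-3.6667)) / 5 = 23.6667/5 = 4.7333
  s[V,V] = ((2.3333)·(2.3333) + (1.3333)·(1.3333) + (1.3333)·(1.3333) + (0.3333)·(0.3333) + (-1.6667)·(-1.6667) + (-3.6667)·(-3.6667)) / 5 = 25.3333/5 = 5.0667
  Sample standard deviations s_i = √(s[i,i]):
  s(U) = √(7.7667) = 2.7869
  s(V) = √(5.0667) = 2.2509

Step 3 — r_{ij} = s_{ij} / (s_i · s_j):
  r[U,U] = 1 (diagonal).
  r[U,V] = 4.7333 / (2.7869 · 2.2509) = 4.7333 / 6.273 = 0.7546
  r[V,V] = 1 (diagonal).

R is symmetric with unit diagonal. Assembling:

R = [[1, 0.7546],
 [0.7546, 1]]


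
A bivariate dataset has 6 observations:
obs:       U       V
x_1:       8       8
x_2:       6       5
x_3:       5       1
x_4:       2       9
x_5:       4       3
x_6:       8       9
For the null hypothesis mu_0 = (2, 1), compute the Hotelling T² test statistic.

Step 1 — sample mean vector:
  mean(U) = (8 + 6 + 5 + 2 + 4 + 8) / 6 = 33/6 = 5.5
  mean(V) = (8 + 5 + 1 + 9 + 3 + 9) / 6 = 35/6 = 5.8333
  x̄ = (5.5, 5.8333),  deviation x̄ - mu_0 = (5.5, 5.8333) - (2, 1) = (3.5, 4.8333).

Step 2 — sample covariance matrix, S[i,j] = (1/(n-1)) · Σ_k (x_{k,i} - mean_i) · (x_{k,j} - mean_j), divisor n-1 = 5:
  S[U,U] = ((2.5)·(2.5) + (0.5)·(0.5) + (-0.5)·(-0.5) + (-3.5)·(-3.5) + (-1.5)·(-1.5) + (2.5)·(2.5)) / 5 = 27.5/5 = 5.5
  S[U,V] = ((2.5)·(2.1667) + (0.5)·(-0.8333) + (-0.5)·(-4.8333) + (-3.5)·(3.1667) + (-1.5)·(-2.8333) + (2.5)·(3.1667)) / 5 = 8.5/5 = 1.7
  S[V,V] = ((2.1667)·(2.1667) + (-0.8333)·(-0.8333) + (-4.8333)·(-4.8333) + (3.1667)·(3.1667) + (-2.8333)·(-2.8333) + (3.1667)·(3.1667)) / 5 = 56.8333/5 = 11.3667
  S = [[5.5, 1.7],
 [1.7, 11.3667]].

Step 3 — invert S. det(S) = 5.5·11.3667 - (1.7)² = 59.6267.
  S^{-1} = (1/det) · [[d, -b], [-b, a]] = [[0.1906, -0.0285],
 [-0.0285, 0.0922]].

Step 4 — quadratic form (x̄ - mu_0)^T · S^{-1} · (x̄ - mu_0):
  S^{-1} · (x̄ - mu_0) = (0.5294, 0.346),
  (x̄ - mu_0)^T · [...] = (3.5)·(0.5294) + (4.8333)·(0.346) = 3.5255.

Step 5 — scale by n: T² = 6 · 3.5255 = 21.1527.

T² ≈ 21.1527


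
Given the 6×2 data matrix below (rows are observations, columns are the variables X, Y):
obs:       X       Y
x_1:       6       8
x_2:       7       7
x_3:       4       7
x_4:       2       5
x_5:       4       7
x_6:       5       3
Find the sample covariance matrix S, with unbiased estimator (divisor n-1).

Step 1 — column means:
  mean(X) = (6 + 7 + 4 + 2 + 4 + 5) / 6 = 28/6 = 4.6667
  mean(Y) = (8 + 7 + 7 + 5 + 7 + 3) / 6 = 37/6 = 6.1667

Step 2 — sample covariance S[i,j] = (1/(n-1)) · Σ_k (x_{k,i} - mean_i) · (x_{k,j} - mean_j), with n-1 = 5.
  S[X,X] = ((1.3333)·(1.3333) + (2.3333)·(2.3333) + (-0.6667)·(-0.6667) + (-2.6667)·(-2.6667) + (-0.6667)·(-0.6667) + (0.3333)·(0.3333)) / 5 = 15.3333/5 = 3.0667
  S[X,Y] = ((1.3333)·(1.8333) + (2.3333)·(0.8333) + (-0.6667)·(0.8333) + (-2.6667)·(-1.1667) + (-0.6667)·(0.8333) + (0.3333)·(-3.1667)) / 5 = 5.3333/5 = 1.0667
  S[Y,Y] = ((1.8333)·(1.8333) + (0.8333)·(0.8333) + (0.8333)·(0.8333) + (-1.1667)·(-1.1667) + (0.8333)·(0.8333) + (-3.1667)·(-3.1667)) / 5 = 16.8333/5 = 3.3667

S is symmetric (S[j,i] = S[i,j]). Assembling:

S = [[3.0667, 1.0667],
 [1.0667, 3.3667]]


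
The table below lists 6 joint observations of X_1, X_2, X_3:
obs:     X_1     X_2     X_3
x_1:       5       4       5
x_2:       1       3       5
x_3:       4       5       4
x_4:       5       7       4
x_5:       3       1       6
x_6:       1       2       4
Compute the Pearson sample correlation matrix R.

Step 1 — column means:
  mean(X_1) = (5 + 1 + 4 + 5 + 3 + 1) / 6 = 19/6 = 3.1667
  mean(X_2) = (4 + 3 + 5 + 7 + 1 + 2) / 6 = 22/6 = 3.6667
  mean(X_3) = (5 + 5 + 4 + 4 + 6 + 4) / 6 = 28/6 = 4.6667

Step 2 — sample variances and covariances s[i,j] = (1/(n-1)) · Σ_k (x_{k,i} - mean_i) · (x_{k,j} - mean_j), with n-1 = 5:
  s[X_1,X_1] = ((1.8333)·(1.8333) + (-2.1667)·(-2.1667) + (0.8333)·(0.8333) + (1.8333)·(1.8333) + (-0.1667)·(-0.1667) + (-2.1667)·(-2.1667)) / 5 = 16.8333/5 = 3.3667
  s[X_1,X_2] = ((1.8333)·(0.3333) + (-2.1667)·(-0.6667) + (0.8333)·(1.3333) + (1.8333)·(3.3333) + (-0.1667)·(-2.6667) + (-2.1667)·(-1.6667)) / 5 = 13.3333/5 = 2.6667
  s[X_1,X_3] = ((1.8333)·(0.3333) + (-2.1667)·(0.3333) + (0.8333)·(-0.6667) + (1.8333)·(-0.6667) + (-0.1667)·(1.3333) + (-2.1667)·(-0.6667)) / 5 = -0.6667/5 = -0.1333
  s[X_2,X_2] = ((0.3333)·(0.3333) + (-0.6667)·(-0.6667) + (1.3333)·(1.3333) + (3.3333)·(3.3333) + (-2.6667)·(-2.6667) + (-1.6667)·(-1.6667)) / 5 = 23.3333/5 = 4.6667
  s[X_2,X_3] = ((0.3333)·(0.3333) + (-0.6667)·(0.3333) + (1.3333)·(-0.6667) + (3.3333)·(-0.6667) + (-2.6667)·(1.3333) + (-1.6667)·(-0.6667)) / 5 = -5.6667/5 = -1.1333
  s[X_3,X_3] = ((0.3333)·(0.3333) + (0.3333)·(0.3333) + (-0.6667)·(-0.6667) + (-0.6667)·(-0.6667) + (1.3333)·(1.3333) + (-0.6667)·(-0.6667)) / 5 = 3.3333/5 = 0.6667
  Sample standard deviations s_i = √(s[i,i]):
  s(X_1) = √(3.3667) = 1.8348
  s(X_2) = √(4.6667) = 2.1602
  s(X_3) = √(0.6667) = 0.8165

Step 3 — r_{ij} = s_{ij} / (s_i · s_j):
  r[X_1,X_1] = 1 (diagonal).
  r[X_1,X_2] = 2.6667 / (1.8348 · 2.1602) = 2.6667 / 3.9637 = 0.6728
  r[X_1,X_3] = -0.1333 / (1.8348 · 0.8165) = -0.1333 / 1.4981 = -0.089
  r[X_2,X_2] = 1 (diagonal).
  r[X_2,X_3] = -1.1333 / (2.1602 · 0.8165) = -1.1333 / 1.7638 = -0.6425
  r[X_3,X_3] = 1 (diagonal).

R is symmetric with unit diagonal. Assembling:

R = [[1, 0.6728, -0.089],
 [0.6728, 1, -0.6425],
 [-0.089, -0.6425, 1]]


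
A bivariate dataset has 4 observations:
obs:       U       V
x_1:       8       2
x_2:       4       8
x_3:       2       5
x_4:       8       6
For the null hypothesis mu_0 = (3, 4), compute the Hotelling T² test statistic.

Step 1 — sample mean vector:
  mean(U) = (8 + 4 + 2 + 8) / 4 = 22/4 = 5.5
  mean(V) = (2 + 8 + 5 + 6) / 4 = 21/4 = 5.25
  x̄ = (5.5, 5.25),  deviation x̄ - mu_0 = (5.5, 5.25) - (3, 4) = (2.5, 1.25).

Step 2 — sample covariance matrix, S[i,j] = (1/(n-1)) · Σ_k (x_{k,i} - mean_i) · (x_{k,j} - mean_j), divisor n-1 = 3:
  S[U,U] = ((2.5)·(2.5) + (-1.5)·(-1.5) + (-3.5)·(-3.5) + (2.5)·(2.5)) / 3 = 27/3 = 9
  S[U,V] = ((2.5)·(-3.25) + (-1.5)·(2.75) + (-3.5)·(-0.25) + (2.5)·(0.75)) / 3 = -9.5/3 = -3.1667
  S[V,V] = ((-3.25)·(-3.25) + (2.75)·(2.75) + (-0.25)·(-0.25) + (0.75)·(0.75)) / 3 = 18.75/3 = 6.25
  S = [[9, -3.1667],
 [-3.1667, 6.25]].

Step 3 — invert S. det(S) = 9·6.25 - (-3.1667)² = 46.2222.
  S^{-1} = (1/det) · [[d, -b], [-b, a]] = [[0.1352, 0.0685],
 [0.0685, 0.1947]].

Step 4 — quadratic form (x̄ - mu_0)^T · S^{-1} · (x̄ - mu_0):
  S^{-1} · (x̄ - mu_0) = (0.4237, 0.4147),
  (x̄ - mu_0)^T · [...] = (2.5)·(0.4237) + (1.25)·(0.4147) = 1.5775.

Step 5 — scale by n: T² = 4 · 1.5775 = 6.3101.

T² ≈ 6.3101


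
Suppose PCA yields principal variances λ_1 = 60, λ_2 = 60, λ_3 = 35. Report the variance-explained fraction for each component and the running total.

Step 1 — total variance = trace(Sigma) = Σ λ_i = 60 + 60 + 35 = 155.

Step 2 — fraction explained by component i = λ_i / Σ λ:
  PC1: 60/155 = 0.3871
  PC2: 60/155 = 0.3871
  PC3: 35/155 = 0.2258

Step 3 — cumulative fraction after k components = (λ_1 + ... + λ_k) / Σ λ:
  k = 1: 60/155 = 0.3871
  k = 2: (60 + 60)/155 = 120/155 = 0.7742
  k = 3: (60 + 60 + 35)/155 = 155/155 = 1

Summary (fraction, with percent):

explained: PC1 0.3871 (38.71%), PC2 0.3871 (38.71%), PC3 0.2258 (22.58%);  cumulative: 0.3871, 0.7742, 1


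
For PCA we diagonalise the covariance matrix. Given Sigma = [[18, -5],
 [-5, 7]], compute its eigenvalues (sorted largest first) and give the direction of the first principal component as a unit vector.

Step 1 — characteristic polynomial of 2×2 Sigma:
  det(Sigma - λI) = λ² - trace · λ + det = 0.
  trace = 18 + 7 = 25, det = 18·7 - (-5)² = 101.
Step 2 — discriminant:
  Δ = trace² - 4·det = 625 - 404 = 221.
Step 3 — eigenvalues:
  λ = (trace ± √Δ)/2 = (25 ± 14.8661)/2,
  λ_1 = 19.933,  λ_2 = 5.067.

Step 4 — unit eigenvector for λ_1: solve (Sigma - λ_1 I)v = 0. First row:
  (18 - 19.933)·v_x + (-5)·v_y = 0, i.e. (-1.933)·v_x + (-5)·v_y = 0,
  so v ∝ (b, λ_1 - a) = (-5, 1.933); multiply by -1 so the first entry is positive: u = (5, -1.933).
  ||u|| = √((5)² + (-1.933)²) = √(28.7366) ≈ 5.3607,
  v_1 = u/||u|| ≈ (0.9327, -0.3606) (||v_1|| = 1).

λ_1 = 19.933,  λ_2 = 5.067;  v_1 ≈ (0.9327, -0.3606)


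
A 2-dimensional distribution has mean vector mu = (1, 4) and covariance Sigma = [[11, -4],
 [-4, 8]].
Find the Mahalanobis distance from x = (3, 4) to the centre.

Step 1 — centre the observation: (x - mu) = (2, 0).

Step 2 — invert Sigma. det(Sigma) = 11·8 - (-4)² = 72.
  Sigma^{-1} = (1/det) · [[d, -b], [-b, a]] = [[0.1111, 0.0556],
 [0.0556, 0.1528]].

Step 3 — form the quadratic (x - mu)^T · Sigma^{-1} · (x - mu):
  Sigma^{-1} · (x - mu) = (0.2222, 0.1111).
  (x - mu)^T · [Sigma^{-1} · (x - mu)] = (2)·(0.2222) + (0)·(0.1111) = 0.4444.

Step 4 — take square root: d = √(0.4444) ≈ 0.6667.

d(x, mu) = √(0.4444) ≈ 0.6667


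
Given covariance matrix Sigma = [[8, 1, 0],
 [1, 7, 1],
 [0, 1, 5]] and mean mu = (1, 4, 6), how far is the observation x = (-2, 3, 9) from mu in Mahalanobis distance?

Step 1 — centre the observation: (x - mu) = (-3, -1, 3).

Step 2 — invert Sigma (cofactor / det for 3×3, or solve directly):
  Sigma^{-1} = [[0.1273, -0.0187, 0.0037],
 [-0.0187, 0.1498, -0.03],
 [0.0037, -0.03, 0.206]].

Step 3 — form the quadratic (x - mu)^T · Sigma^{-1} · (x - mu):
  Sigma^{-1} · (x - mu) = (-0.3521, -0.1835, 0.6367).
  (x - mu)^T · [Sigma^{-1} · (x - mu)] = (-3)·(-0.3521) + (-1)·(-0.1835) + (3)·(0.6367) = 3.1498.

Step 4 — take square root: d = √(3.1498) ≈ 1.7748.

d(x, mu) = √(3.1498) ≈ 1.7748


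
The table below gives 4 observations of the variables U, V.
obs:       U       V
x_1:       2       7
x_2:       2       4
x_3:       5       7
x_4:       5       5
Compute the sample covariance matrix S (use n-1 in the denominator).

Step 1 — column means:
  mean(U) = (2 + 2 + 5 + 5) / 4 = 14/4 = 3.5
  mean(V) = (7 + 4 + 7 + 5) / 4 = 23/4 = 5.75

Step 2 — sample covariance S[i,j] = (1/(n-1)) · Σ_k (x_{k,i} - mean_i) · (x_{k,j} - mean_j), with n-1 = 3.
  S[U,U] = ((-1.5)·(-1.5) + (-1.5)·(-1.5) + (1.5)·(1.5) + (1.5)·(1.5)) / 3 = 9/3 = 3
  S[U,V] = ((-1.5)·(1.25) + (-1.5)·(-1.75) + (1.5)·(1.25) + (1.5)·(-0.75)) / 3 = 1.5/3 = 0.5
  S[V,V] = ((1.25)·(1.25) + (-1.75)·(-1.75) + (1.25)·(1.25) + (-0.75)·(-0.75)) / 3 = 6.75/3 = 2.25

S is symmetric (S[j,i] = S[i,j]). Assembling:

S = [[3, 0.5],
 [0.5, 2.25]]


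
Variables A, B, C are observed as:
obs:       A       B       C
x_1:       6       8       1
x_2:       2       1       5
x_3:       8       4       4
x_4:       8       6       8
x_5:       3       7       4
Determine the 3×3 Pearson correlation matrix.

Step 1 — column means:
  mean(A) = (6 + 2 + 8 + 8 + 3) / 5 = 27/5 = 5.4
  mean(B) = (8 + 1 + 4 + 6 + 7) / 5 = 26/5 = 5.2
  mean(C) = (1 + 5 + 4 + 8 + 4) / 5 = 22/5 = 4.4

Step 2 — sample variances and covariances s[i,j] = (1/(n-1)) · Σ_k (x_{k,i} - mean_i) · (x_{k,j} - mean_j), with n-1 = 4:
  s[A,A] = ((0.6)·(0.6) + (-3.4)·(-3.4) + (2.6)·(2.6) + (2.6)·(2.6) + (-2.4)·(-2.4)) / 4 = 31.2/4 = 7.8
  s[A,B] = ((0.6)·(2.8) + (-3.4)·(-4.2) + (2.6)·(-1.2) + (2.6)·(0.8) + (-2.4)·(1.8)) / 4 = 10.6/4 = 2.65
  s[A,C] = ((0.6)·(-3.4) + (-3.4)·(0.6) + (2.6)·(-0.4) + (2.6)·(3.6) + (-2.4)·(-0.4)) / 4 = 5.2/4 = 1.3
  s[B,B] = ((2.8)·(2.8) + (-4.2)·(-4.2) + (-1.2)·(-1.2) + (0.8)·(0.8) + (1.8)·(1.8)) / 4 = 30.8/4 = 7.7
  s[B,C] = ((2.8)·(-3.4) + (-4.2)·(0.6) + (-1.2)·(-0.4) + (0.8)·(3.6) + (1.8)·(-0.4)) / 4 = -9.4/4 = -2.35
  s[C,C] = ((-3.4)·(-3.4) + (0.6)·(0.6) + (-0.4)·(-0.4) + (3.6)·(3.6) + (-0.4)·(-0.4)) / 4 = 25.2/4 = 6.3
  Sample standard deviations s_i = √(s[i,i]):
  s(A) = √(7.8) = 2.7928
  s(B) = √(7.7) = 2.7749
  s(C) = √(6.3) = 2.51

Step 3 — r_{ij} = s_{ij} / (s_i · s_j):
  r[A,A] = 1 (diagonal).
  r[A,B] = 2.65 / (2.7928 · 2.7749) = 2.65 / 7.7498 = 0.3419
  r[A,C] = 1.3 / (2.7928 · 2.51) = 1.3 / 7.01 = 0.1854
  r[B,B] = 1 (diagonal).
  r[B,C] = -2.35 / (2.7749 · 2.51) = -2.35 / 6.9649 = -0.3374
  r[C,C] = 1 (diagonal).

R is symmetric with unit diagonal. Assembling:

R = [[1, 0.3419, 0.1854],
 [0.3419, 1, -0.3374],
 [0.1854, -0.3374, 1]]


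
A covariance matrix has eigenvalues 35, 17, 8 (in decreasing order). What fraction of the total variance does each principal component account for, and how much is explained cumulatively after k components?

Step 1 — total variance = trace(Sigma) = Σ λ_i = 35 + 17 + 8 = 60.

Step 2 — fraction explained by component i = λ_i / Σ λ:
  PC1: 35/60 = 0.5833
  PC2: 17/60 = 0.2833
  PC3: 8/60 = 0.1333

Step 3 — cumulative fraction after k components = (λ_1 + ... + λ_k) / Σ λ:
  k = 1: 35/60 = 0.5833
  k = 2: (35 + 17)/60 = 52/60 = 0.8667
  k = 3: (35 + 17 + 8)/60 = 60/60 = 1

Summary (fraction, with percent):

explained: PC1 0.5833 (58.33%), PC2 0.2833 (28.33%), PC3 0.1333 (13.33%);  cumulative: 0.5833, 0.8667, 1


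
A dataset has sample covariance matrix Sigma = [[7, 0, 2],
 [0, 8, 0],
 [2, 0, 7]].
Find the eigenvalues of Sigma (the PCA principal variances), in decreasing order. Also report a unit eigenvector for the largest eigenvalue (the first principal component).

Step 1 — characteristic polynomial p(λ) = det(λI - Sigma) = λ³ - tr·λ² + c_1·λ - det, where tr = trace, c_1 = sum of the principal 2×2 minors, det = det(Sigma):
  tr = 7 + 8 + 7 = 22,
  c_1 = (7·8 - (0)²) + (7·7 - (2)²) + (8·7 - (0)²) = 56 + 45 + 56 = 157,
  det = 7·(8·7 - (0)²) - (0)·((0)·7 - (0)·(2)) + (2)·((0)·(0) - 8·(2)) = 7·(56) - (0)·(0) + (2)·(-16) = 360.
  So p(λ) = λ³ - 22λ² + 157λ - 360.
Step 2 — look for an integer root (rational root theorem: any rational root is an integer divisor of 360). Testing λ = 5:
  p(5) = 125 - 550 + 785 - 360 = 0  ✓
  Dividing out (λ - 5): p(λ) = (λ - 5)(λ² - 17λ + 72).
Step 3 — remaining eigenvalues from the quadratic λ² - 17λ + 72 = 0:
  Δ = 17² - 4·72 = 289 - 288 = 1,  λ = (17 ± √1)/2 = (17 ± 1)/2 = 9 or 8.
  Sorted: λ_1 = 9,  λ_2 = 8,  λ_3 = 5  (check: sum = 22 = tr ✓).

Step 4 — unit eigenvector for λ_1 = 9: v spans the null space of (Sigma - λ_1 I), whose rows are
  r_1 = (-2, 0, 2),  r_2 = (0, -1, 0),  r_3 = (2, 0, -2).
  v is orthogonal to every row, so take v ∝ r_1 × r_2 = ((0)·(0) - (2)·(-1), (2)·(0) - (-2)·(0), (-2)·(-1) - (0)·(0)) = (2, 0, 2).
  Rescale (divide by 2): u = (1, 0, 1).
  ||u|| = √((1)² + (0)² + (1)²) = √(2) ≈ 1.4142,  v_1 = u/||u|| ≈ (0.7071, 0, 0.7071) (||v_1|| = 1).

λ_1 = 9,  λ_2 = 8,  λ_3 = 5;  v_1 ≈ (0.7071, 0, 0.7071)


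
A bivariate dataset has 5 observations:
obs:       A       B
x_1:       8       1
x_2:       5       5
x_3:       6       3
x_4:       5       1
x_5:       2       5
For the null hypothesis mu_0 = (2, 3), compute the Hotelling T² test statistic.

Step 1 — sample mean vector:
  mean(A) = (8 + 5 + 6 + 5 + 2) / 5 = 26/5 = 5.2
  mean(B) = (1 + 5 + 3 + 1 + 5) / 5 = 15/5 = 3
  x̄ = (5.2, 3),  deviation x̄ - mu_0 = (5.2, 3) - (2, 3) = (3.2, 0).

Step 2 — sample covariance matrix, S[i,j] = (1/(n-1)) · Σ_k (x_{k,i} - mean_i) · (x_{k,j} - mean_j), divisor n-1 = 4:
  S[A,A] = ((2.8)·(2.8) + (-0.2)·(-0.2) + (0.8)·(0.8) + (-0.2)·(-0.2) + (-3.2)·(-3.2)) / 4 = 18.8/4 = 4.7
  S[A,B] = ((2.8)·(-2) + (-0.2)·(2) + (0.8)·(0) + (-0.2)·(-2) + (-3.2)·(2)) / 4 = -12/4 = -3
  S[B,B] = ((-2)·(-2) + (2)·(2) + (0)·(0) + (-2)·(-2) + (2)·(2)) / 4 = 16/4 = 4
  S = [[4.7, -3],
 [-3, 4]].

Step 3 — invert S. det(S) = 4.7·4 - (-3)² = 9.8.
  S^{-1} = (1/det) · [[d, -b], [-b, a]] = [[0.4082, 0.3061],
 [0.3061, 0.4796]].

Step 4 — quadratic form (x̄ - mu_0)^T · S^{-1} · (x̄ - mu_0):
  S^{-1} · (x̄ - mu_0) = (1.3061, 0.9796),
  (x̄ - mu_0)^T · [...] = (3.2)·(1.3061) + (0)·(0.9796) = 4.1796.

Step 5 — scale by n: T² = 5 · 4.1796 = 20.898.

T² ≈ 20.898
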